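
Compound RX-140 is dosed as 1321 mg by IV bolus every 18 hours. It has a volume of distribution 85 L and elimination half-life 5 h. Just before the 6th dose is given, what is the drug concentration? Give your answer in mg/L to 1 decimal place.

f = (1/2)^(τ/t½) = (1/2)^(18/5) ≈ 0.0825.
C₀ = D/Vd = 1321/85 ≈ 15.541 mg/L.
Before the 6th dose, 5 doses have been given. Superposition: Cmin = C₀·(f + f² + … + f^5).
≈ 15.541 × (0.0825 + 0.0068 + 0.0006 + 0.0000 + 0.0000) ≈ 15.541 × 0.0899 ≈ 1.397 mg/L.

1.4 mg/L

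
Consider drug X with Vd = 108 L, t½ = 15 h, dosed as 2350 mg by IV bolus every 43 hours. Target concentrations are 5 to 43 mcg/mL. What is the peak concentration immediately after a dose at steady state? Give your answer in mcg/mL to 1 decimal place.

τ/t½ = 43/15 ≈ 2.8667, so fraction remaining f = (1/2)^(43/15) ≈ 0.1371.
At steady state, accumulation factor R = 1/(1 − e^(−kτ)) ≈ 1.1589.
Each bolus raises the concentration by D/Vd = 2350/108 ≈ 21.759 mcg/mL.
Steady-state peak Cmax,ss = C₀·R ≈ 21.759 × 1.1589 ≈ 25.217 mcg/mL.
Peak 25.2 mcg/mL vs MTC 43 mcg/mL: below toxic threshold.

25.2 mcg/mL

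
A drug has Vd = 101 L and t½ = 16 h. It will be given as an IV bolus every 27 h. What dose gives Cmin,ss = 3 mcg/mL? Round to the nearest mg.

673 mg

τ/t½ = 27/16 ≈ 1.6875, so f = (1/2)^(27/16) ≈ 0.310464.
Cmin,ss = (D/Vd)·f/(1−f), so D = Cmin,ss·Vd·(1−f)/f.
D = 3 × 101 × (1−f)/f ≈ 3 × 101 × 2.22099 ≈ 672.96 mg.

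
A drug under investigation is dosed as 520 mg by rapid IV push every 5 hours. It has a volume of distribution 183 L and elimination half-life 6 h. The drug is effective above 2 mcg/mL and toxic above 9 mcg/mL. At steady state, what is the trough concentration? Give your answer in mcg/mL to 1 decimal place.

3.6 mcg/mL

τ/t½ = 5/6 ≈ 0.83333, so fraction remaining f = (1/2)^(5/6) ≈ 0.5612.
At steady state, accumulation factor R = 1/(1 − e^(−kτ)) ≈ 2.2789.
Single-dose peak C₀ = D/Vd = 520/183 ≈ 2.842 mcg/mL.
Steady-state peak Cmax,ss = C₀·R ≈ 2.842 × 2.2789 ≈ 6.477 mcg/mL.
One interval later, Cmin,ss = Cmax,ss·e^(−kτ) ≈ 6.477 × 0.5612 ≈ 3.635 mcg/mL.
Trough 3.6 mcg/mL vs MEC 2 mcg/mL: adequate.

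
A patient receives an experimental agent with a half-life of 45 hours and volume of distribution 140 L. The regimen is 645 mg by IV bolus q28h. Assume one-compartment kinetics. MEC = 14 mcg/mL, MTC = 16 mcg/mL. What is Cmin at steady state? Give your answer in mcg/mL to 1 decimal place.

8.5 mcg/mL

Over one 28-h interval, 28/45 ≈ 0.62222 half-lives elapse, leaving f ≈ 0.6497 of each dose.
Accumulation ratio R = 1/(1 − f) ≈ 1/0.3503 ≈ 2.8547.
Each bolus raises the concentration by D/Vd = 645/140 ≈ 4.607 mcg/mL.
Cmax,ss = C₀/(1 − f) ≈ 4.607/0.3503 ≈ 13.152 mcg/mL.
Steady-state trough Cmin,ss = Cmax,ss·f ≈ 13.152 × 0.6497 ≈ 8.545 mcg/mL.
Trough 8.5 mcg/mL vs MEC 14 mcg/mL: subtherapeutic.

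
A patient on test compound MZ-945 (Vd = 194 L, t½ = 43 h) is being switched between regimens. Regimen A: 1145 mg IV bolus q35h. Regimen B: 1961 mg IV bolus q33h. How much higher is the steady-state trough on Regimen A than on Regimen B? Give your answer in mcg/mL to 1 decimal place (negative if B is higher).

Regimen A: f = (1/2)^(35/43) ≈ 0.5688; Cmin,ss = (1145/194)·f/(1−f) ≈ 7.785 mcg/mL.
Regimen B: f = (1/2)^(33/43) ≈ 0.5875; Cmin,ss = (1961/194)·f/(1−f) ≈ 14.397 mcg/mL.
Difference ≈ 7.785 − 14.397 ≈ -6.612 mcg/mL.

-6.6 mcg/mL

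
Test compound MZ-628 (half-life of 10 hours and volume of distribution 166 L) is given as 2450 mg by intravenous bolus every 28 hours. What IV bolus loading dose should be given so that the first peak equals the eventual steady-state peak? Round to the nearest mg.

f = (1/2)^(28/10) ≈ 0.143587; accumulation ratio R = 1/(1−f) ≈ 1.16766.
Loading dose to hit Cmax,ss on first dose: D_load = D_maint·R ≈ 2450 × 1.16766 ≈ 2860.77 mg.

2861 mg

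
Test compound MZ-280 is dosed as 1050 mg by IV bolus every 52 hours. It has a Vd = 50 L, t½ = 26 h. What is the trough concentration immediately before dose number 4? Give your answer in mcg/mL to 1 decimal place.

f = (1/2)^(τ/t½) = (1/2)^(52/26) ≈ 0.2500.
C₀ = D/Vd = 1050/50 ≈ 21.000 mcg/mL.
Before the 4th dose, 3 doses have been given. Superposition: Cmin = C₀·(f + f² + … + f^3).
≈ 21.000 × (0.2500 + 0.0625 + 0.0156) ≈ 21.000 × 0.3281 ≈ 6.890 mcg/mL.

6.9 mcg/mL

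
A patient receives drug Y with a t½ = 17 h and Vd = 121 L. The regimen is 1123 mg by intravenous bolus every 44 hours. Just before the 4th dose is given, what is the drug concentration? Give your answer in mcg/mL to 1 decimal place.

f = (1/2)^(τ/t½) = (1/2)^(44/17) ≈ 0.1663.
C₀ = D/Vd = 1123/121 ≈ 9.281 mcg/mL.
Before the 4th dose, 3 doses have been given. Superposition: Cmin = C₀·(f + f² + … + f^3).
≈ 9.281 × (0.1663 + 0.0277 + 0.0046) ≈ 9.281 × 0.1986 ≈ 1.843 mcg/mL.

1.8 mcg/mL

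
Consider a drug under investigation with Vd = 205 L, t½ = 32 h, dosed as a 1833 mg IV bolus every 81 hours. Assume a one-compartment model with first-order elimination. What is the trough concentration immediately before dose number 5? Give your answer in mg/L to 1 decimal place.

f = (1/2)^(τ/t½) = (1/2)^(81/32) ≈ 0.1730.
C₀ = D/Vd = 1833/205 ≈ 8.941 mg/L.
Before the 5th dose, 4 doses have been given. Superposition: Cmin = C₀·(f + f² + … + f^4).
≈ 8.941 × (0.1730 + 0.0299 + 0.0052 + 0.0009) ≈ 8.941 × 0.2090 ≈ 1.869 mg/L.

1.9 mg/L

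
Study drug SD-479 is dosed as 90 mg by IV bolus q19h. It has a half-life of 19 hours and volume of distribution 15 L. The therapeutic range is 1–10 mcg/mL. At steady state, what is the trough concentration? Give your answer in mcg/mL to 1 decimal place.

The dosing interval is 1 half-life, so f = 2^(−1) = 0.5.
At steady state, R = 1/(1 − 0.5) = 2/1.
Single-dose peak C₀ = D/Vd = 90/15 = 6 mcg/mL.
Steady-state peak Cmax,ss = C₀·R = 6 × 2/1 ≈ 12.000 mcg/mL.
Steady-state trough Cmin,ss = Cmax,ss·f ≈ 12.000 × 0.5 ≈ 6.000 mcg/mL.
Trough 6.0 mcg/mL vs MEC 1 mcg/mL: adequate.

6.0 mcg/mL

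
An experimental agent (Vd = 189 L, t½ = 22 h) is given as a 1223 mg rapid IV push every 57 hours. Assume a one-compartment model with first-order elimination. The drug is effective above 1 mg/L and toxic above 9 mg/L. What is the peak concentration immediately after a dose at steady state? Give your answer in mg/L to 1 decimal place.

7.8 mg/L

Over one 57-h interval, 57/22 ≈ 2.5909 half-lives elapse, leaving f ≈ 0.1660 of each dose.
Accumulation ratio R = 1/(1 − f) ≈ 1/0.8340 ≈ 1.1990.
Each bolus raises the concentration by D/Vd = 1223/189 ≈ 6.471 mg/L.
Steady-state peak Cmax,ss = C₀·R ≈ 6.471 × 1.1990 ≈ 7.759 mg/L.
Peak 7.8 mg/L vs MTC 9 mg/L: below toxic threshold.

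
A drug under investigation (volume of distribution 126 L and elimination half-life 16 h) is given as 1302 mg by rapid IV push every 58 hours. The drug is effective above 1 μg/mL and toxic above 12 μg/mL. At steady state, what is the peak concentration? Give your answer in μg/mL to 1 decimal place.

11.2 μg/mL

τ/t½ = 58/16 ≈ 3.625, so fraction remaining f = (1/2)^(58/16) ≈ 0.0811.
Accumulation ratio R = 1/(1 − f) ≈ 1/0.9189 ≈ 1.0883.
Each bolus raises the concentration by D/Vd = 1302/126 ≈ 10.333 μg/mL.
Steady-state peak Cmax,ss = C₀·R ≈ 10.333 × 1.0883 ≈ 11.245 μg/mL.
Peak 11.2 μg/mL vs MTC 12 μg/mL: below toxic threshold.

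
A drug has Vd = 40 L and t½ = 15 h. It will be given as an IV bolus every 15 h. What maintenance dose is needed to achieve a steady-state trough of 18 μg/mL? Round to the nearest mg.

τ/t½ = 15/15 ≈ 1, so f = (1/2)^(15/15) ≈ 0.500000.
Cmin,ss = (D/Vd)·f/(1−f), so D = Cmin,ss·Vd·(1−f)/f.
D = 18 × 40 × (1−f)/f ≈ 18 × 40 × 1.00000 ≈ 720.00 mg.

720 mg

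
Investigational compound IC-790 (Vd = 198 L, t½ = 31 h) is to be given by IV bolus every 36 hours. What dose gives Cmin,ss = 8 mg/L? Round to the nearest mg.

1959 mg

τ/t½ = 36/31 ≈ 1.1613, so f = (1/2)^(36/31) ≈ 0.447112.
Cmin,ss = (D/Vd)·f/(1−f), so D = Cmin,ss·Vd·(1−f)/f.
D = 8 × 198 × (1−f)/f ≈ 8 × 198 × 1.23658 ≈ 1958.74 mg.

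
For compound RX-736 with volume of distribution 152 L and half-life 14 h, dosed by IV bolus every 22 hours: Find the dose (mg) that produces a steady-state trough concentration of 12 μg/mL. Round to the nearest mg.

3597 mg

τ/t½ = 22/14 ≈ 1.5714, so f = (1/2)^(22/14) ≈ 0.336475.
Cmin,ss = (D/Vd)·f/(1−f), so D = Cmin,ss·Vd·(1−f)/f.
D = 12 × 152 × (1−f)/f ≈ 12 × 152 × 1.97199 ≈ 3596.91 mg.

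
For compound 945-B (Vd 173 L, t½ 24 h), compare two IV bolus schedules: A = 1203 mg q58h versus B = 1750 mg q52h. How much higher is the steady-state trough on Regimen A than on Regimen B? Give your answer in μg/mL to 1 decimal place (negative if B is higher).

-1.3 μg/mL

Regimen A: f = (1/2)^(58/24) ≈ 0.1873; Cmin,ss = (1203/173)·f/(1−f) ≈ 1.603 μg/mL.
Regimen B: f = (1/2)^(52/24) ≈ 0.2227; Cmin,ss = (1750/173)·f/(1−f) ≈ 2.898 μg/mL.
Difference ≈ 1.603 − 2.898 ≈ -1.295 μg/mL.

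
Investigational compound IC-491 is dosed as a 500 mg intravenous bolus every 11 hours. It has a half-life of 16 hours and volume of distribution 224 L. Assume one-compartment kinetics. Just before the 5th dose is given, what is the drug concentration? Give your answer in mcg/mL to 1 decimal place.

f = (1/2)^(τ/t½) = (1/2)^(11/16) ≈ 0.6209.
C₀ = D/Vd = 500/224 ≈ 2.232 mcg/mL.
Before the 5th dose, 4 doses have been given. Superposition: Cmin = C₀·(f + f² + … + f^4).
≈ 2.232 × (0.6209 + 0.3855 + 0.2394 + 0.1486) ≈ 2.232 × 1.3944 ≈ 3.112 mcg/mL.

3.1 mcg/mL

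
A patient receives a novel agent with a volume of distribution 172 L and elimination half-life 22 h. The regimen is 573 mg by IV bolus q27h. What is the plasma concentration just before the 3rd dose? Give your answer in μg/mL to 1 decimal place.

2.0 μg/mL

f = (1/2)^(τ/t½) = (1/2)^(27/22) ≈ 0.4271.
C₀ = D/Vd = 573/172 ≈ 3.331 μg/mL.
Before the 3rd dose, 2 doses have been given. Superposition: Cmin = C₀·(f + f²).
≈ 3.331 × (0.4271 + 0.1824) ≈ 3.331 × 0.6095 ≈ 2.030 μg/mL.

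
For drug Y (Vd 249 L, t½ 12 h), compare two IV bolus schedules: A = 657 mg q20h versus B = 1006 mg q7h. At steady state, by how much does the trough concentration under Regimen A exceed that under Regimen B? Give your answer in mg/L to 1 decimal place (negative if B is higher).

Regimen A: f = (1/2)^(20/12) ≈ 0.3150; Cmin,ss = (657/249)·f/(1−f) ≈ 1.213 mg/L.
Regimen B: f = (1/2)^(7/12) ≈ 0.6674; Cmin,ss = (1006/249)·f/(1−f) ≈ 8.107 mg/L.
Difference ≈ 1.213 − 8.107 ≈ -6.894 mg/L.

-6.9 mg/L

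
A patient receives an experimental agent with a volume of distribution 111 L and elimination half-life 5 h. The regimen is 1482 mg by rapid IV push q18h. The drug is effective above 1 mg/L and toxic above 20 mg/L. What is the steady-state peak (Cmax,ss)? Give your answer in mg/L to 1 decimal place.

14.6 mg/L

k = ln2/t½ = ln2/5 ≈ 0.138629 h⁻¹; fraction remaining f = e^(−kτ) = e^(−0.138629×18) ≈ 0.0825.
Accumulation ratio R = 1/(1 − f) ≈ 1/0.9175 ≈ 1.0899.
Each bolus raises the concentration by D/Vd = 1482/111 ≈ 13.351 mg/L.
Steady-state peak Cmax,ss = C₀·R ≈ 13.351 × 1.0899 ≈ 14.551 mg/L.
Peak 14.6 mg/L vs MTC 20 mg/L: below toxic threshold.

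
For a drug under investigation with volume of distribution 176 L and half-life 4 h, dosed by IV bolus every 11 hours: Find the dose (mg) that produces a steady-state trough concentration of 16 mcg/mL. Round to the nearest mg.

16128 mg

τ/t½ = 11/4 ≈ 2.75, so f = (1/2)^(11/4) ≈ 0.148651.
Cmin,ss = (D/Vd)·f/(1−f), so D = Cmin,ss·Vd·(1−f)/f.
D = 16 × 176 × (1−f)/f ≈ 16 × 176 × 5.72717 ≈ 16127.71 mg.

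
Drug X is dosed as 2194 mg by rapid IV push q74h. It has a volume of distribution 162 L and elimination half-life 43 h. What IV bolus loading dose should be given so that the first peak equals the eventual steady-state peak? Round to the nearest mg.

f = (1/2)^(74/43) ≈ 0.303353; accumulation ratio R = 1/(1−f) ≈ 1.43545.
Loading dose to hit Cmax,ss on first dose: D_load = D_maint·R ≈ 2194 × 1.43545 ≈ 3149.38 mg.

3149 mg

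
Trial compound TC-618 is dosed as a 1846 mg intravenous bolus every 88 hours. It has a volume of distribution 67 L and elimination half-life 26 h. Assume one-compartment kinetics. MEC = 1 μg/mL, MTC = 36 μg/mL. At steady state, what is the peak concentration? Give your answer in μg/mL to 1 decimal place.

k = ln2/t½ = ln2/26 ≈ 0.026660 h⁻¹; fraction remaining f = e^(−kτ) = e^(−0.026660×88) ≈ 0.0957.
Accumulation ratio R = 1/(1 − f) ≈ 1/0.9043 ≈ 1.1058.
Each bolus raises the concentration by D/Vd = 1846/67 ≈ 27.552 μg/mL.
Cmax,ss = C₀/(1 − f) ≈ 27.552/0.9043 ≈ 30.468 μg/mL.
Peak 30.5 μg/mL vs MTC 36 μg/mL: below toxic threshold.

30.5 μg/mL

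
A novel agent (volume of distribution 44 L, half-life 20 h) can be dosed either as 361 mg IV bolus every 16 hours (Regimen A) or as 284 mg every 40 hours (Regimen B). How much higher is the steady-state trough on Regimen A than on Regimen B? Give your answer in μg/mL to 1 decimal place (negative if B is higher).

8.9 μg/mL

Regimen A: f = (1/2)^(16/20) ≈ 0.5743; Cmin,ss = (361/44)·f/(1−f) ≈ 11.069 μg/mL.
Regimen B: f = (1/2)^(40/20) ≈ 0.2500; Cmin,ss = (284/44)·f/(1−f) ≈ 2.152 μg/mL.
Difference ≈ 11.069 − 2.152 ≈ 8.917 μg/mL.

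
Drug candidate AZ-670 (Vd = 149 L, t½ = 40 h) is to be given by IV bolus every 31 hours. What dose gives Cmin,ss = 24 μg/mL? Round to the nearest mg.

2543 mg

τ/t½ = 31/40 ≈ 0.775, so f = (1/2)^(31/40) ≈ 0.584389.
Cmin,ss = (D/Vd)·f/(1−f), so D = Cmin,ss·Vd·(1−f)/f.
D = 24 × 149 × (1−f)/f ≈ 24 × 149 × 0.71119 ≈ 2543.22 mg.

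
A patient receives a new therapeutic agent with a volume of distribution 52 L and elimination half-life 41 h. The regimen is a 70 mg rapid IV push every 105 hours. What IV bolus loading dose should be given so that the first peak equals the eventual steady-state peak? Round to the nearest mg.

f = (1/2)^(105/41) ≈ 0.169461; accumulation ratio R = 1/(1−f) ≈ 1.20404.
Loading dose to hit Cmax,ss on first dose: D_load = D_maint·R ≈ 70 × 1.20404 ≈ 84.28 mg.

84 mg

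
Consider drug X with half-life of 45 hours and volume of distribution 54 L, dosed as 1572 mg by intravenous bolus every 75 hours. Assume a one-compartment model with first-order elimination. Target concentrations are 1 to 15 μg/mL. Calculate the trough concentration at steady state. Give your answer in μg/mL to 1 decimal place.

13.4 μg/mL

τ/t½ = 75/45 ≈ 1.6667, so fraction remaining f = (1/2)^(75/45) ≈ 0.3150.
Each bolus raises the concentration by D/Vd = 1572/54 ≈ 29.111 μg/mL.
Steady-state trough Cmin,ss = C₀·f/(1−f) ≈ 29.111 × 0.3150/0.6850 ≈ 13.387 μg/mL.
Trough 13.4 μg/mL vs MEC 1 μg/mL: adequate.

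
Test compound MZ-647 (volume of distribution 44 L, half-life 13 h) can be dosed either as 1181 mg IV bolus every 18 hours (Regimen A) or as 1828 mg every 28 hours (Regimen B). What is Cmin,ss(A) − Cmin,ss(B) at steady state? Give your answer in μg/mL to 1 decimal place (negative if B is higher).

Regimen A: f = (1/2)^(18/13) ≈ 0.3830; Cmin,ss = (1181/44)·f/(1−f) ≈ 16.661 μg/mL.
Regimen B: f = (1/2)^(28/13) ≈ 0.2247; Cmin,ss = (1828/44)·f/(1−f) ≈ 12.041 μg/mL.
Difference ≈ 16.661 − 12.041 ≈ 4.620 μg/mL.

4.6 μg/mL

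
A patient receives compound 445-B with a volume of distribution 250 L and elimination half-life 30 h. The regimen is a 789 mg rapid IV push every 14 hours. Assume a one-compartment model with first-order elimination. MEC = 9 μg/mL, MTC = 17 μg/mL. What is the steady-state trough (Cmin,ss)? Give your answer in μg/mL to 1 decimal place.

Over one 14-h interval, 14/30 ≈ 0.46667 half-lives elapse, leaving f ≈ 0.7236 of each dose.
Single-dose peak C₀ = D/Vd = 789/250 ≈ 3.156 μg/mL.
Steady-state trough Cmin,ss = C₀·f/(1−f) ≈ 3.156 × 0.7236/0.2764 ≈ 8.262 μg/mL.
Trough 8.3 μg/mL vs MEC 9 μg/mL: subtherapeutic.

8.3 μg/mL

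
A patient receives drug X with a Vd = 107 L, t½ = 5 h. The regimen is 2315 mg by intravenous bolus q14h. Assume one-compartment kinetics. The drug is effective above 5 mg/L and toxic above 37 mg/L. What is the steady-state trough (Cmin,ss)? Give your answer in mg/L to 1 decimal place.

τ/t½ = 14/5 ≈ 2.8, so fraction remaining f = (1/2)^(14/5) ≈ 0.1436.
Accumulation ratio R = 1/(1 − f) ≈ 1/0.8564 ≈ 1.1677.
Single-dose peak C₀ = D/Vd = 2315/107 ≈ 21.636 mg/L.
Steady-state peak Cmax,ss = C₀·R ≈ 21.636 × 1.1677 ≈ 25.264 mg/L.
One interval later, Cmin,ss = Cmax,ss·e^(−kτ) ≈ 25.264 × 0.1436 ≈ 3.628 mg/L.
Trough 3.6 mg/L vs MEC 5 mg/L: subtherapeutic.

3.6 mg/L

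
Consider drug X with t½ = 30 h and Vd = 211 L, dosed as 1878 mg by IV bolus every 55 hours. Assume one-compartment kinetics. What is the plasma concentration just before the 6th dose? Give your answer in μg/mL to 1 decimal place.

f = (1/2)^(τ/t½) = (1/2)^(55/30) ≈ 0.2806.
C₀ = D/Vd = 1878/211 ≈ 8.900 μg/mL.
Before the 6th dose, 5 doses have been given. Superposition: Cmin = C₀·(f + f² + … + f^5).
≈ 8.900 × (0.2806 + 0.0787 + 0.0221 + 0.0062 + 0.0017) ≈ 8.900 × 0.3893 ≈ 3.465 μg/mL.

3.5 μg/mL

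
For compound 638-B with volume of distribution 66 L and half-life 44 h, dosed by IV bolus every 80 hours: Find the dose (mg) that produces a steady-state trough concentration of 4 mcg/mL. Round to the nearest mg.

667 mg

τ/t½ = 80/44 ≈ 1.8182, so f = (1/2)^(80/44) ≈ 0.283578.
Cmin,ss = (D/Vd)·f/(1−f), so D = Cmin,ss·Vd·(1−f)/f.
D = 4 × 66 × (1−f)/f ≈ 4 × 66 × 2.52637 ≈ 666.96 mg.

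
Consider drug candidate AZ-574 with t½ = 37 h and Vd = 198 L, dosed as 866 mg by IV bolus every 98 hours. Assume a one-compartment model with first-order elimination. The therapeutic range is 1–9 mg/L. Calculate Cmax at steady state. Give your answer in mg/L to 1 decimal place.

5.2 mg/L

Over one 98-h interval, 98/37 ≈ 2.6486 half-lives elapse, leaving f ≈ 0.1595 of each dose.
Accumulation ratio R = 1/(1 − f) ≈ 1/0.8405 ≈ 1.1898.
Single-dose peak C₀ = D/Vd = 866/198 ≈ 4.374 mg/L.
Steady-state peak Cmax,ss = C₀·R ≈ 4.374 × 1.1898 ≈ 5.204 mg/L.
Peak 5.2 mg/L vs MTC 9 mg/L: below toxic threshold.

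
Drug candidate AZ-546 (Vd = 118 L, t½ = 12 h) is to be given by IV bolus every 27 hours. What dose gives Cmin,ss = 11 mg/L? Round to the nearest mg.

4876 mg

τ/t½ = 27/12 ≈ 2.25, so f = (1/2)^(27/12) ≈ 0.210224.
Cmin,ss = (D/Vd)·f/(1−f), so D = Cmin,ss·Vd·(1−f)/f.
D = 11 × 118 × (1−f)/f ≈ 11 × 118 × 3.75683 ≈ 4876.37 mg.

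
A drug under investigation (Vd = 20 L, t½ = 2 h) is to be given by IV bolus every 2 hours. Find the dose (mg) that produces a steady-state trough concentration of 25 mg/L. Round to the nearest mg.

500 mg

τ/t½ = 2/2 ≈ 1, so f = (1/2)^(2/2) ≈ 0.500000.
Cmin,ss = (D/Vd)·f/(1−f), so D = Cmin,ss·Vd·(1−f)/f.
D = 25 × 20 × (1−f)/f ≈ 25 × 20 × 1.00000 ≈ 500.00 mg.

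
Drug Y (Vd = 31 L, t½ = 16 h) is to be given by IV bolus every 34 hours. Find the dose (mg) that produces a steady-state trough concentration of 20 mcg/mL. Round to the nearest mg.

2084 mg

τ/t½ = 34/16 ≈ 2.125, so f = (1/2)^(34/16) ≈ 0.229251.
Cmin,ss = (D/Vd)·f/(1−f), so D = Cmin,ss·Vd·(1−f)/f.
D = 20 × 31 × (1−f)/f ≈ 20 × 31 × 3.36203 ≈ 2084.46 mg.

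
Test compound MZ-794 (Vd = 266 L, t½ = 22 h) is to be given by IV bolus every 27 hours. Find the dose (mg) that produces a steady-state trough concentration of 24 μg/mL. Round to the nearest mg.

8562 mg

τ/t½ = 27/22 ≈ 1.2273, so f = (1/2)^(27/22) ≈ 0.427124.
Cmin,ss = (D/Vd)·f/(1−f), so D = Cmin,ss·Vd·(1−f)/f.
D = 24 × 266 × (1−f)/f ≈ 24 × 266 × 1.34124 ≈ 8562.48 mg.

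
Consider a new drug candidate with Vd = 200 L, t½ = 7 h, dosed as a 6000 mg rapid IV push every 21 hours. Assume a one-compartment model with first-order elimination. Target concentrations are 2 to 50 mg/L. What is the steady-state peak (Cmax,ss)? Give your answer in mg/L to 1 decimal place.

34.3 mg/L

The dosing interval is 3 half-lives, so f = 2^(−3) = 0.125.
At steady state, R = 1/(1 − 0.125) = 8/7.
Single-dose peak C₀ = D/Vd = 6000/200 = 30 mg/L.
Steady-state peak Cmax,ss = C₀·R = 30 × 8/7 ≈ 34.286 mg/L.
Peak 34.3 mg/L vs MTC 50 mg/L: below toxic threshold.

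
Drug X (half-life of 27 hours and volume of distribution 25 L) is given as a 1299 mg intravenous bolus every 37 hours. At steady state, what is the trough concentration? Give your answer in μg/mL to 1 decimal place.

Over one 37-h interval, 37/27 ≈ 1.3704 half-lives elapse, leaving f ≈ 0.3868 of each dose.
Each bolus raises the concentration by D/Vd = 1299/25 ≈ 51.960 μg/mL.
Steady-state trough Cmin,ss = C₀·f/(1−f) ≈ 51.960 × 0.3868/0.6132 ≈ 32.776 μg/mL.

32.8 μg/mL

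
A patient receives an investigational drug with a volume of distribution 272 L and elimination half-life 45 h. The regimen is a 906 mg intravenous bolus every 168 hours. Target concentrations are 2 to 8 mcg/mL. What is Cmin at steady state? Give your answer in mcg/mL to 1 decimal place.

τ/t½ = 168/45 ≈ 3.7333, so fraction remaining f = (1/2)^(168/45) ≈ 0.0752.
Accumulation ratio R = 1/(1 − f) ≈ 1/0.9248 ≈ 1.0813.
Each bolus raises the concentration by D/Vd = 906/272 ≈ 3.331 mcg/mL.
Cmax,ss = C₀/(1 − f) ≈ 3.331/0.9248 ≈ 3.602 mcg/mL.
One interval later, Cmin,ss = Cmax,ss·e^(−kτ) ≈ 3.602 × 0.0752 ≈ 0.271 mcg/mL.
Trough 0.3 mcg/mL vs MEC 2 mcg/mL: subtherapeutic.

0.3 mcg/mL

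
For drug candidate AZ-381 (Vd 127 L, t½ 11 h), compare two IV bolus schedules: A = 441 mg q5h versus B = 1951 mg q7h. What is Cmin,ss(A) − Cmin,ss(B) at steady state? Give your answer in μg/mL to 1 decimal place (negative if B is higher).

-18.3 μg/mL

Regimen A: f = (1/2)^(5/11) ≈ 0.7297; Cmin,ss = (441/127)·f/(1−f) ≈ 9.374 μg/mL.
Regimen B: f = (1/2)^(7/11) ≈ 0.6433; Cmin,ss = (1951/127)·f/(1−f) ≈ 27.705 μg/mL.
Difference ≈ 9.374 − 27.705 ≈ -18.331 μg/mL.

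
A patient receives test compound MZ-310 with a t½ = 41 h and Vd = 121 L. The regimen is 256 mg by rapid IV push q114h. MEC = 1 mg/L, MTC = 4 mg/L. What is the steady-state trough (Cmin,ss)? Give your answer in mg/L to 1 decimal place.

0.4 mg/L

Over one 114-h interval, 114/41 ≈ 2.7805 half-lives elapse, leaving f ≈ 0.1455 of each dose.
At steady state, accumulation factor R = 1/(1 − e^(−kτ)) ≈ 1.1703.
Each bolus raises the concentration by D/Vd = 256/121 ≈ 2.116 mg/L.
Steady-state peak Cmax,ss = C₀·R ≈ 2.116 × 1.1703 ≈ 2.476 mg/L.
Steady-state trough Cmin,ss = Cmax,ss·f ≈ 2.476 × 0.1455 ≈ 0.360 mg/L.
Trough 0.4 mg/L vs MEC 1 mg/L: subtherapeutic.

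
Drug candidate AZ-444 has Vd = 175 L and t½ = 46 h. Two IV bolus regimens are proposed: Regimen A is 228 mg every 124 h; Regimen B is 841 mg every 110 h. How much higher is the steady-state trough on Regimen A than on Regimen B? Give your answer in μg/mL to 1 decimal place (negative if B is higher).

Regimen A: f = (1/2)^(124/46) ≈ 0.1544; Cmin,ss = (228/175)·f/(1−f) ≈ 0.238 μg/mL.
Regimen B: f = (1/2)^(110/46) ≈ 0.1906; Cmin,ss = (841/175)·f/(1−f) ≈ 1.132 μg/mL.
Difference ≈ 0.238 − 1.132 ≈ -0.894 μg/mL.

-0.9 μg/mL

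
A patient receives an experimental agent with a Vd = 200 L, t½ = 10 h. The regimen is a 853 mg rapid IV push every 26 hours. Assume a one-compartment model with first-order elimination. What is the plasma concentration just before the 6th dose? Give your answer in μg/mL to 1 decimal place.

f = (1/2)^(τ/t½) = (1/2)^(26/10) ≈ 0.1649.
C₀ = D/Vd = 853/200 ≈ 4.265 μg/mL.
Before the 6th dose, 5 doses have been given. Superposition: Cmin = C₀·(f + f² + … + f^5).
≈ 4.265 × (0.1649 + 0.0272 + 0.0045 + 0.0007 + 0.0001) ≈ 4.265 × 0.1974 ≈ 0.842 μg/mL.

0.8 μg/mL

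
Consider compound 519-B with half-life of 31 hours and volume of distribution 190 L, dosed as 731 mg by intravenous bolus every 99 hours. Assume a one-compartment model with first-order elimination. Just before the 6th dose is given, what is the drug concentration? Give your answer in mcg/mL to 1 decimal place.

0.5 mcg/mL

f = (1/2)^(τ/t½) = (1/2)^(99/31) ≈ 0.1093.
C₀ = D/Vd = 731/190 ≈ 3.847 mcg/mL.
Before the 6th dose, 5 doses have been given. Superposition: Cmin = C₀·(f + f² + … + f^5).
≈ 3.847 × (0.1093 + 0.0119 + 0.0013 + 0.0001 + 0.0000) ≈ 3.847 × 0.1226 ≈ 0.472 mcg/mL.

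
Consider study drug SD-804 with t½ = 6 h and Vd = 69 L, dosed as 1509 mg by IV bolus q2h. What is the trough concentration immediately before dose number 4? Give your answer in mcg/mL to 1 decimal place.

f = (1/2)^(τ/t½) = (1/2)^(2/6) ≈ 0.7937.
C₀ = D/Vd = 1509/69 ≈ 21.870 mcg/mL.
Before the 4th dose, 3 doses have been given. Superposition: Cmin = C₀·(f + f² + … + f^3).
≈ 21.870 × (0.7937 + 0.6300 + 0.5000) ≈ 21.870 × 1.9237 ≈ 42.071 mcg/mL.

42.1 mcg/mL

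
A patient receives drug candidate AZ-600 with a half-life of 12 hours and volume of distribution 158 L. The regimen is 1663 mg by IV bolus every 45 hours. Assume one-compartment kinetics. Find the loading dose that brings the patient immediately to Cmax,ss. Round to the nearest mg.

1797 mg

f = (1/2)^(45/12) ≈ 0.074325; accumulation ratio R = 1/(1−f) ≈ 1.08029.
Loading dose to hit Cmax,ss on first dose: D_load = D_maint·R ≈ 1663 × 1.08029 ≈ 1796.52 mg.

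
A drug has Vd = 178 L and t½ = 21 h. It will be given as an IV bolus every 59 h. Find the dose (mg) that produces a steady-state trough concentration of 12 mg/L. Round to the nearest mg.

τ/t½ = 59/21 ≈ 2.8095, so f = (1/2)^(59/21) ≈ 0.142643.
Cmin,ss = (D/Vd)·f/(1−f), so D = Cmin,ss·Vd·(1−f)/f.
D = 12 × 178 × (1−f)/f ≈ 12 × 178 × 6.01051 ≈ 12838.45 mg.

12838 mg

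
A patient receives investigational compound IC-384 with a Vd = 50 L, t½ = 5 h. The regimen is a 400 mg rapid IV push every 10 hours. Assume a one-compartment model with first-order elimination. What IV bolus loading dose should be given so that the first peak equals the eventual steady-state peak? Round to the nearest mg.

533 mg

f = (1/2)^(10/5) ≈ 0.250000; accumulation ratio R = 1/(1−f) ≈ 1.33333.
Loading dose to hit Cmax,ss on first dose: D_load = D_maint·R ≈ 400 × 1.33333 ≈ 533.33 mg.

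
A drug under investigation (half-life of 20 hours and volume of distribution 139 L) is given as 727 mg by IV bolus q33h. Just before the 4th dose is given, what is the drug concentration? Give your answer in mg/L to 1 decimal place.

f = (1/2)^(τ/t½) = (1/2)^(33/20) ≈ 0.3186.
C₀ = D/Vd = 727/139 ≈ 5.230 mg/L.
Before the 4th dose, 3 doses have been given. Superposition: Cmin = C₀·(f + f² + … + f^3).
≈ 5.230 × (0.3186 + 0.1015 + 0.0323) ≈ 5.230 × 0.4524 ≈ 2.366 mg/L.

2.4 mg/L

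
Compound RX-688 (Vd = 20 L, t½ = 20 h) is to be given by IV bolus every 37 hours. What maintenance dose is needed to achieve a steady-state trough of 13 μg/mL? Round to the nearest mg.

677 mg

τ/t½ = 37/20 ≈ 1.85, so f = (1/2)^(37/20) ≈ 0.277392.
Cmin,ss = (D/Vd)·f/(1−f), so D = Cmin,ss·Vd·(1−f)/f.
D = 13 × 20 × (1−f)/f ≈ 13 × 20 × 2.60501 ≈ 677.30 mg.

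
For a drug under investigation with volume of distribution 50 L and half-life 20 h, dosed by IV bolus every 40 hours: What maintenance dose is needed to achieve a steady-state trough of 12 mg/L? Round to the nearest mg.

1800 mg

τ/t½ = 40/20 ≈ 2, so f = (1/2)^(40/20) ≈ 0.250000.
Cmin,ss = (D/Vd)·f/(1−f), so D = Cmin,ss·Vd·(1−f)/f.
D = 12 × 50 × (1−f)/f ≈ 12 × 50 × 3.00000 ≈ 1800.00 mg.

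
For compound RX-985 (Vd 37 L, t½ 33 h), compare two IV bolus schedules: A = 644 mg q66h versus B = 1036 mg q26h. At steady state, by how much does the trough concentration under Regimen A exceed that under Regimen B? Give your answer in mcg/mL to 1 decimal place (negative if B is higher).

Regimen A: f = (1/2)^(66/33) ≈ 0.2500; Cmin,ss = (644/37)·f/(1−f) ≈ 5.802 mcg/mL.
Regimen B: f = (1/2)^(26/33) ≈ 0.5792; Cmin,ss = (1036/37)·f/(1−f) ≈ 38.540 mcg/mL.
Difference ≈ 5.802 − 38.540 ≈ -32.738 mcg/mL.

-32.7 mcg/mL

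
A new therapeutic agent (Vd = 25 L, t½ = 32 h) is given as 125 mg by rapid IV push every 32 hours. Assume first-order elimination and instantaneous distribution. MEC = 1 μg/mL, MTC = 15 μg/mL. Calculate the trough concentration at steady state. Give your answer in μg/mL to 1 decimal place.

The dosing interval is 1 half-life, so f = 2^(−1) = 0.5.
Accumulation ratio R = 1/(1 − f) = 1/0.5 = 2/1.
Single-dose peak C₀ = D/Vd = 125/25 = 5 μg/mL.
Steady-state peak Cmax,ss = C₀·R = 5 × 2/1 ≈ 10.000 μg/mL.
Steady-state trough Cmin,ss = Cmax,ss·f ≈ 10.000 × 0.5 ≈ 5.000 μg/mL.
Trough 5.0 μg/mL vs MEC 1 μg/mL: adequate.

5.0 μg/mL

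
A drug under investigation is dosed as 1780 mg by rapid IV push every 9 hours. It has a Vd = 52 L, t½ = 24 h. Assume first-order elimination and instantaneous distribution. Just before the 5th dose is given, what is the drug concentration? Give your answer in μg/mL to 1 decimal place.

74.5 μg/mL

f = (1/2)^(τ/t½) = (1/2)^(9/24) ≈ 0.7711.
C₀ = D/Vd = 1780/52 ≈ 34.231 μg/mL.
Before the 5th dose, 4 doses have been given. Superposition: Cmin = C₀·(f + f² + … + f^4).
≈ 34.231 × (0.7711 + 0.5946 + 0.4585 + 0.3535) ≈ 34.231 × 2.1777 ≈ 74.545 μg/mL.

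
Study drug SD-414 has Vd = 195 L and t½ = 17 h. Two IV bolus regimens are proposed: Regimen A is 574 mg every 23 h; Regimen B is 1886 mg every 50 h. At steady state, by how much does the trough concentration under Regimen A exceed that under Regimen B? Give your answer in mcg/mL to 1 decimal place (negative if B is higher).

0.4 mcg/mL

Regimen A: f = (1/2)^(23/17) ≈ 0.3915; Cmin,ss = (574/195)·f/(1−f) ≈ 1.894 mcg/mL.
Regimen B: f = (1/2)^(50/17) ≈ 0.1302; Cmin,ss = (1886/195)·f/(1−f) ≈ 1.448 mcg/mL.
Difference ≈ 1.894 − 1.448 ≈ 0.446 mcg/mL.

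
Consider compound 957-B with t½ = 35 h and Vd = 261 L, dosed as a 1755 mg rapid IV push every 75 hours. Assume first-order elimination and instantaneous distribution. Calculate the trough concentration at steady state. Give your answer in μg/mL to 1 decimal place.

2.0 μg/mL

τ/t½ = 75/35 ≈ 2.1429, so fraction remaining f = (1/2)^(75/35) ≈ 0.2264.
At steady state, accumulation factor R = 1/(1 − e^(−kτ)) ≈ 1.2927.
Each bolus raises the concentration by D/Vd = 1755/261 ≈ 6.724 μg/mL.
Steady-state peak Cmax,ss = C₀·R ≈ 6.724 × 1.2927 ≈ 8.692 μg/mL.
One interval later, Cmin,ss = Cmax,ss·e^(−kτ) ≈ 8.692 × 0.2264 ≈ 1.968 μg/mL.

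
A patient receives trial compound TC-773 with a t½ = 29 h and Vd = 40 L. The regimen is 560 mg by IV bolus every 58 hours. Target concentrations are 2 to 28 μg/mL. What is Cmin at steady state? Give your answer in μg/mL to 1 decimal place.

4.7 μg/mL

τ = 58 h = 2 half-lives, so f = (1/2)^2 = 0.25.
At steady state, R = 1/(1 − 0.25) = 4/3.
Single-dose peak C₀ = D/Vd = 560/40 = 14 μg/mL.
Steady-state peak Cmax,ss = C₀·R = 14 × 4/3 ≈ 18.667 μg/mL.
Steady-state trough Cmin,ss = Cmax,ss·f ≈ 18.667 × 0.25 ≈ 4.667 μg/mL.
Trough 4.7 μg/mL vs MEC 2 μg/mL: adequate.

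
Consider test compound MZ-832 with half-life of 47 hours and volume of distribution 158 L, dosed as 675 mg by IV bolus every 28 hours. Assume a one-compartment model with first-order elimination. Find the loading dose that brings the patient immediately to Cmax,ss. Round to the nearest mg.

f = (1/2)^(28/47) ≈ 0.661703; accumulation ratio R = 1/(1−f) ≈ 2.95598.
Loading dose to hit Cmax,ss on first dose: D_load = D_maint·R ≈ 675 × 2.95598 ≈ 1995.29 mg.

1995 mg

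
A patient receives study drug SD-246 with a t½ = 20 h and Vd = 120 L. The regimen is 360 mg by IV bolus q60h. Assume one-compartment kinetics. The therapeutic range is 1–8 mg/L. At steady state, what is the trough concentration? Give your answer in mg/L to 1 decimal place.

The dosing interval is 3 half-lives, so f = 2^(−3) = 0.125.
Accumulation ratio R = 1/(1 − f) = 1/0.875 = 8/7.
Single-dose peak C₀ = D/Vd = 360/120 = 3 mg/L.
Steady-state peak Cmax,ss = C₀·R = 3 × 8/7 ≈ 3.429 mg/L.
Steady-state trough Cmin,ss = Cmax,ss·f ≈ 3.429 × 0.125 ≈ 0.429 mg/L.
Trough 0.4 mg/L vs MEC 1 mg/L: subtherapeutic.

0.4 mg/L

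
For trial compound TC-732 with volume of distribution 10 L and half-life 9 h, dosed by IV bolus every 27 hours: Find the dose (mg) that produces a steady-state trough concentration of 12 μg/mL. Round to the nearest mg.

840 mg

τ/t½ = 27/9 ≈ 3, so f = (1/2)^(27/9) ≈ 0.125000.
Cmin,ss = (D/Vd)·f/(1−f), so D = Cmin,ss·Vd·(1−f)/f.
D = 12 × 10 × (1−f)/f ≈ 12 × 10 × 7.00000 ≈ 840.00 mg.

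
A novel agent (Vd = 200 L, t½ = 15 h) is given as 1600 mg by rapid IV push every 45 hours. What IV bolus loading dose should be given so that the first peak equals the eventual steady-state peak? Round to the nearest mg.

f = (1/2)^(45/15) ≈ 0.125000; accumulation ratio R = 1/(1−f) ≈ 1.14286.
Loading dose to hit Cmax,ss on first dose: D_load = D_maint·R ≈ 1600 × 1.14286 ≈ 1828.58 mg.

1829 mg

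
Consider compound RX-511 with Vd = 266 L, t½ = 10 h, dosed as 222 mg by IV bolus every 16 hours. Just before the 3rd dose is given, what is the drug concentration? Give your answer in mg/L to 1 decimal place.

f = (1/2)^(τ/t½) = (1/2)^(16/10) ≈ 0.3299.
C₀ = D/Vd = 222/266 ≈ 0.835 mg/L.
Before the 3rd dose, 2 doses have been given. Superposition: Cmin = C₀·(f + f²).
≈ 0.835 × (0.3299 + 0.1088) ≈ 0.835 × 0.4387 ≈ 0.366 mg/L.

0.4 mg/L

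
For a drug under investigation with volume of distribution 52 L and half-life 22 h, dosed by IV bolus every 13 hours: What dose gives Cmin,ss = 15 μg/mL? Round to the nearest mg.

395 mg

τ/t½ = 13/22 ≈ 0.59091, so f = (1/2)^(13/22) ≈ 0.663924.
Cmin,ss = (D/Vd)·f/(1−f), so D = Cmin,ss·Vd·(1−f)/f.
D = 15 × 52 × (1−f)/f ≈ 15 × 52 × 0.50620 ≈ 394.84 mg.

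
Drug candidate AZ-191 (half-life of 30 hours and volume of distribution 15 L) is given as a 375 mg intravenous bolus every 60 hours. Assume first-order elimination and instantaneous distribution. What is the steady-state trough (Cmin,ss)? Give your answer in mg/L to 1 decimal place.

τ = 60 h = 2 half-lives, so f = (1/2)^2 = 0.25.
Accumulation ratio R = 1/(1 − f) = 1/0.75 = 4/3.
Single-dose peak C₀ = D/Vd = 375/15 = 25 mg/L.
Steady-state peak Cmax,ss = C₀·R = 25 × 4/3 ≈ 33.333 mg/L.
Steady-state trough Cmin,ss = Cmax,ss·f ≈ 33.333 × 0.25 ≈ 8.333 mg/L.

8.3 mg/L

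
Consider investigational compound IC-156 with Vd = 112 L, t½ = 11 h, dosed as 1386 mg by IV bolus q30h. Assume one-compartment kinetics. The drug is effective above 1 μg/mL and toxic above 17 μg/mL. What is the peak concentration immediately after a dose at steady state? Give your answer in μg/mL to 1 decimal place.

k = ln2/t½ = ln2/11 ≈ 0.063013 h⁻¹; fraction remaining f = e^(−kτ) = e^(−0.063013×30) ≈ 0.1510.
At steady state, accumulation factor R = 1/(1 − e^(−kτ)) ≈ 1.1779.
Each bolus raises the concentration by D/Vd = 1386/112 ≈ 12.375 μg/mL.
Steady-state peak Cmax,ss = C₀·R ≈ 12.375 × 1.1779 ≈ 14.577 μg/mL.
Peak 14.6 μg/mL vs MTC 17 μg/mL: below toxic threshold.

14.6 μg/mL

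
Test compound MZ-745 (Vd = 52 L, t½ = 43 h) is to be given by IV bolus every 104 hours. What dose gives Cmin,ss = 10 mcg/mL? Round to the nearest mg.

2260 mg

τ/t½ = 104/43 ≈ 2.4186, so f = (1/2)^(104/43) ≈ 0.187037.
Cmin,ss = (D/Vd)·f/(1−f), so D = Cmin,ss·Vd·(1−f)/f.
D = 10 × 52 × (1−f)/f ≈ 10 × 52 × 4.34654 ≈ 2260.20 mg.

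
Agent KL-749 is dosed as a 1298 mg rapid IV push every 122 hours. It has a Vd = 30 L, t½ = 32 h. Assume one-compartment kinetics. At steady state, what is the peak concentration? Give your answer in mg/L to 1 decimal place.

46.6 mg/L

τ/t½ = 122/32 ≈ 3.8125, so fraction remaining f = (1/2)^(122/32) ≈ 0.0712.
Accumulation ratio R = 1/(1 − f) ≈ 1/0.9288 ≈ 1.0767.
Single-dose peak C₀ = D/Vd = 1298/30 ≈ 43.267 mg/L.
Steady-state peak Cmax,ss = C₀·R ≈ 43.267 × 1.0767 ≈ 46.586 mg/L.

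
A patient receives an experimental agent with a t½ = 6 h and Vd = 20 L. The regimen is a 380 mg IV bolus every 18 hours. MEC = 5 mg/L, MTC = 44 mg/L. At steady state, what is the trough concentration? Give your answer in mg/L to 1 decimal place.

2.7 mg/L

τ = 18 h = 3 half-lives, so f = (1/2)^3 = 0.125.
At steady state, R = 1/(1 − 0.125) = 8/7.
Single-dose peak C₀ = D/Vd = 380/20 = 19 mg/L.
Steady-state peak Cmax,ss = C₀·R = 19 × 8/7 ≈ 21.714 mg/L.
Steady-state trough Cmin,ss = Cmax,ss·f ≈ 21.714 × 0.125 ≈ 2.714 mg/L.
Trough 2.7 mg/L vs MEC 5 mg/L: subtherapeutic.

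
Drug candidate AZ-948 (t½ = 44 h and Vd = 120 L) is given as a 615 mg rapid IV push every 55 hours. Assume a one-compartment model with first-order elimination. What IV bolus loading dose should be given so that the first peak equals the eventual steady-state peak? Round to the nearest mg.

1061 mg

f = (1/2)^(55/44) ≈ 0.420448; accumulation ratio R = 1/(1−f) ≈ 1.72547.
Loading dose to hit Cmax,ss on first dose: D_load = D_maint·R ≈ 615 × 1.72547 ≈ 1061.16 mg.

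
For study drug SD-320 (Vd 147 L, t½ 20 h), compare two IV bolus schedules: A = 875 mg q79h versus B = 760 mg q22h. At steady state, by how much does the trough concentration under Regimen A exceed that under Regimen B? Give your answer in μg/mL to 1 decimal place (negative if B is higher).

Regimen A: f = (1/2)^(79/20) ≈ 0.0647; Cmin,ss = (875/147)·f/(1−f) ≈ 0.412 μg/mL.
Regimen B: f = (1/2)^(22/20) ≈ 0.4665; Cmin,ss = (760/147)·f/(1−f) ≈ 4.521 μg/mL.
Difference ≈ 0.412 − 4.521 ≈ -4.109 μg/mL.

-4.1 μg/mL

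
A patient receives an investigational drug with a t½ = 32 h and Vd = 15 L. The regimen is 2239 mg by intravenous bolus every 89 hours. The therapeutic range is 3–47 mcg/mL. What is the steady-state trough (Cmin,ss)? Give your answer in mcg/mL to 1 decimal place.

Over one 89-h interval, 89/32 ≈ 2.7812 half-lives elapse, leaving f ≈ 0.1455 of each dose.
Single-dose peak C₀ = D/Vd = 2239/15 ≈ 149.267 mcg/mL.
Steady-state trough Cmin,ss = C₀·f/(1−f) ≈ 149.267 × 0.1455/0.8545 ≈ 25.416 mcg/mL.
Trough 25.4 mcg/mL vs MEC 3 mcg/mL: adequate.

25.4 mcg/mL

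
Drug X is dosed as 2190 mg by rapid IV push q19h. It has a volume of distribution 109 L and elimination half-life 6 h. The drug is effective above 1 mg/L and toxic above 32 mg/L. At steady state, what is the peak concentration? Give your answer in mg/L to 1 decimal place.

k = ln2/t½ = ln2/6 ≈ 0.115525 h⁻¹; fraction remaining f = e^(−kτ) = e^(−0.115525×19) ≈ 0.1114.
Accumulation ratio R = 1/(1 − f) ≈ 1/0.8886 ≈ 1.1254.
Each bolus raises the concentration by D/Vd = 2190/109 ≈ 20.092 mg/L.
Steady-state peak Cmax,ss = C₀·R ≈ 20.092 × 1.1254 ≈ 22.612 mg/L.
Peak 22.6 mg/L vs MTC 32 mg/L: below toxic threshold.

22.6 mg/L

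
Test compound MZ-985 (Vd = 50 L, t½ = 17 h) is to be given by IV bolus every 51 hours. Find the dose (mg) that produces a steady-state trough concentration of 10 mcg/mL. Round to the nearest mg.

3500 mg

τ/t½ = 51/17 ≈ 3, so f = (1/2)^(51/17) ≈ 0.125000.
Cmin,ss = (D/Vd)·f/(1−f), so D = Cmin,ss·Vd·(1−f)/f.
D = 10 × 50 × (1−f)/f ≈ 10 × 50 × 7.00000 ≈ 3500.00 mg.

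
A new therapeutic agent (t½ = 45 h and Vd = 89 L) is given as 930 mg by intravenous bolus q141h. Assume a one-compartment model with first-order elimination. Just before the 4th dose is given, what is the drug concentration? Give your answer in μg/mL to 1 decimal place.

f = (1/2)^(τ/t½) = (1/2)^(141/45) ≈ 0.1140.
C₀ = D/Vd = 930/89 ≈ 10.449 μg/mL.
Before the 4th dose, 3 doses have been given. Superposition: Cmin = C₀·(f + f² + … + f^3).
≈ 10.449 × (0.1140 + 0.0130 + 0.0015) ≈ 10.449 × 0.1285 ≈ 1.343 μg/mL.

1.3 μg/mL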